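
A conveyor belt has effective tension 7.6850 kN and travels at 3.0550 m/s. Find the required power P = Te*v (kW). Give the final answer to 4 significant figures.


P = Te * v = 7.6850 * 3.0550
P = 23.48 kW


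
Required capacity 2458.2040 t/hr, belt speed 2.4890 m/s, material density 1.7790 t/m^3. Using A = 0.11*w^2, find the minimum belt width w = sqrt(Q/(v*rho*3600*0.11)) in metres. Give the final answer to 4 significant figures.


A_req = 2458.2040 / (2.4890 * 1.7790 * 3600) = 0.154211 m^2
w = sqrt(0.154211 / 0.11)
w = 1.184 m


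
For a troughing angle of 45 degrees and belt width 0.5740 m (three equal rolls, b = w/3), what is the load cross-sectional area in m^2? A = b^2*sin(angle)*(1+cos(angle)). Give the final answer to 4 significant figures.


b = 0.5740/3 = 0.191333 m
A = 0.191333^2 * sin(45 deg) * (1 + cos(45 deg))
A = 0.04419 m^2


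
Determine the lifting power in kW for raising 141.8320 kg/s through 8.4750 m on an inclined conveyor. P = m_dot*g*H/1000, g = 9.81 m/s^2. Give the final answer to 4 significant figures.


P = 141.8320 * 9.81 * 8.4750 / 1000
P = 11.79 kW


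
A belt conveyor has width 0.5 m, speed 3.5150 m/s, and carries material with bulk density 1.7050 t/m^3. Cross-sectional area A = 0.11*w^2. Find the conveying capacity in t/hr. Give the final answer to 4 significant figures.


A = 0.11 * 0.5^2 = 0.0275 m^2
C = 0.0275 * 3.5150 * 1.7050 * 3600
C = 593.3 t/hr


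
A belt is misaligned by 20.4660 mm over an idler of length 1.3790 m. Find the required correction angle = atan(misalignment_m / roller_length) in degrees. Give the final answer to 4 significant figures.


misalign_m = 20.4660 / 1000 = 0.020466 m
angle = atan(0.020466 / 1.3790)
angle = 0.8503 deg


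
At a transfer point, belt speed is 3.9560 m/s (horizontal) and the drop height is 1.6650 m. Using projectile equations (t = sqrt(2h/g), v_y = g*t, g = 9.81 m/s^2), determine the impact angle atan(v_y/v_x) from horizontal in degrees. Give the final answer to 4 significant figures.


t = sqrt(2*1.6650/9.81) = 0.582623 s
v_y = 9.81 * 0.582623 = 5.71553 m/s
angle = atan(5.71553 / 3.9560) = 55.31 deg


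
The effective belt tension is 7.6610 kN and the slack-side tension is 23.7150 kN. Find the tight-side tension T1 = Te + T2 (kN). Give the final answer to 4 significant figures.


T1 = Te + T2 = 7.6610 + 23.7150
T1 = 31.38 kN


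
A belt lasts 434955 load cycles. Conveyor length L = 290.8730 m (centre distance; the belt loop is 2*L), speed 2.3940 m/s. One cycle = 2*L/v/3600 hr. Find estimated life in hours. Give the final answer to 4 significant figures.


cycle_time = 2 * 290.8730 / 2.3940 / 3600 = 0.0675005 hr
life = 434955 * 0.0675005 = 29360 hours


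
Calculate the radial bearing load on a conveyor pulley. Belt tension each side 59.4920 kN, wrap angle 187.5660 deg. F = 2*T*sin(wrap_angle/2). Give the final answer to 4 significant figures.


F = 2 * 59.4920 * sin(187.5660/2 deg)
F = 118.7 kN


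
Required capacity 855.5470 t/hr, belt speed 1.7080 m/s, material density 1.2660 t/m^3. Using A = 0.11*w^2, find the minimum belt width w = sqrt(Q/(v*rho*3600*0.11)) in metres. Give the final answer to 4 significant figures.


A_req = 855.5470 / (1.7080 * 1.2660 * 3600) = 0.109906 m^2
w = sqrt(0.109906 / 0.11)
w = 0.9996 m


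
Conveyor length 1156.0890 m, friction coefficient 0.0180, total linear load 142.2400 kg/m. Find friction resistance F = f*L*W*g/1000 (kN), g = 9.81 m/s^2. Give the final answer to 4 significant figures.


F = 0.0180 * 1156.0890 * 142.2400 * 9.81 / 1000
F = 29.04 kN


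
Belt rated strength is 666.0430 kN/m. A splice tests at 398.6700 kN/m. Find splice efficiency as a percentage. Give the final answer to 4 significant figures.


Eff = 398.6700 / 666.0430 * 100
Eff = 59.86 %


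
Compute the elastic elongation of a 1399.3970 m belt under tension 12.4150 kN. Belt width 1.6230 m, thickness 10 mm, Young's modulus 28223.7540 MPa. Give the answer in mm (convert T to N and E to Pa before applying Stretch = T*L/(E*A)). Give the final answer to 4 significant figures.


A = 1.6230 * 0.01 = 0.01623 m^2
Stretch = 12.4150*1000 * 1399.3970 / (28223.7540e6 * 0.01623) * 1000
Stretch = 37.93 mm


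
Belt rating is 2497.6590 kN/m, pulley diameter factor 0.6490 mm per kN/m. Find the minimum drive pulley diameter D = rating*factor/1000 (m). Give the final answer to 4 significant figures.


D = 2497.6590 * 0.6490 / 1000
D = 1.621 m


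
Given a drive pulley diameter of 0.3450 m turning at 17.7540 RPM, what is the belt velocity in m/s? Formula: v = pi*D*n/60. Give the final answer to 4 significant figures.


v = pi * 0.3450 * 17.7540 / 60
v = 0.3207 m/s


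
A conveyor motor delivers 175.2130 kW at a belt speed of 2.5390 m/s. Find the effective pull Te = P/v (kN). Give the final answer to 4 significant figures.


Te = P / v = 175.2130 / 2.5390
Te = 69.01 kN


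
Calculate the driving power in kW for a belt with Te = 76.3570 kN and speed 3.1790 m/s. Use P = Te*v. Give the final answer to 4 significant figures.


P = Te * v = 76.3570 * 3.1790
P = 242.7 kW


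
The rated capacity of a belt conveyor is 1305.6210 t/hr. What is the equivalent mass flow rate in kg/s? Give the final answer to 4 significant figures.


m_dot = 1305.6210 * 1000 / 3600
m_dot = 362.7 kg/s


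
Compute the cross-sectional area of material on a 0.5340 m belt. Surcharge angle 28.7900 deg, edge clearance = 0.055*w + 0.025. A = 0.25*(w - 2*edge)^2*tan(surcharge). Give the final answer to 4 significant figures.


edge = 0.055*0.5340 + 0.025 = 0.05437 m
ew = 0.5340 - 2*0.05437 = 0.42526 m
A = 0.25 * 0.42526^2 * tan(28.7900 deg)
A = 0.02484 m^2


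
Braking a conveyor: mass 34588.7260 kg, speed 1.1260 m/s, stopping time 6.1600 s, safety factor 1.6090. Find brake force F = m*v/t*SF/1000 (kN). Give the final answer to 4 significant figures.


F = 34588.7260 * 1.1260 / 6.1600 * 1.6090 / 1000
F = 10.17 kN


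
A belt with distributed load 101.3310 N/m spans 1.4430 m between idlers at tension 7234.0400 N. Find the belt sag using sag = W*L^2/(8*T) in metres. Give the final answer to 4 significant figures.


sag = 101.3310 * 1.4430^2 / (8 * 7234.0400)
sag = 0.003646 m


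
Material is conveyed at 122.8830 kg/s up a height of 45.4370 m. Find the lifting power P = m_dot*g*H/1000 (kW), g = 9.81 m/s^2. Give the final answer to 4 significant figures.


P = 122.8830 * 9.81 * 45.4370 / 1000
P = 54.77 kW


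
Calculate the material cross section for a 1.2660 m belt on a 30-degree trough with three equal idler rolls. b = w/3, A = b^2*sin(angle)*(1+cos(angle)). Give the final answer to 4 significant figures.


b = 1.2660/3 = 0.422 m
A = 0.422^2 * sin(30 deg) * (1 + cos(30 deg))
A = 0.1662 m^2


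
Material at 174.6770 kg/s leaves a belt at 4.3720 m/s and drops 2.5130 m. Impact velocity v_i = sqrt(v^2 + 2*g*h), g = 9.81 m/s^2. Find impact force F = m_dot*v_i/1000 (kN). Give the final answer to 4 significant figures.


v_i = sqrt(4.3720^2 + 2*9.81*2.5130) = 8.2716 m/s
F = 174.6770 * 8.2716 / 1000
F = 1.445 kN


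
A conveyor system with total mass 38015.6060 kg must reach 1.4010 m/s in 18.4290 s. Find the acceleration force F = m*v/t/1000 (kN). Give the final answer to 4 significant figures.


F = 38015.6060 * 1.4010 / 18.4290 / 1000
F = 2.890 kN


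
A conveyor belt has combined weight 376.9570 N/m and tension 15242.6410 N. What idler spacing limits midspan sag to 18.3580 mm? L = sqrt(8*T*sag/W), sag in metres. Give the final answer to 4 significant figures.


sag = 18.3580/1000 = 0.018358 m
L = sqrt(8 * 15242.6410 * 0.018358 / 376.9570)
L = 2.437 m


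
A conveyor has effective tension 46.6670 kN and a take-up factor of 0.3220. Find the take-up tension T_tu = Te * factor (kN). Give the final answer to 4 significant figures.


T_tu = 46.6670 * 0.3220
T_tu = 15.03 kN


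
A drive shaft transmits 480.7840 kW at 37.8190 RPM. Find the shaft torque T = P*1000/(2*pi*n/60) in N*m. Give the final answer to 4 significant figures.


omega = 2*pi*37.8190/60 = 3.9604 rad/s
T = 480.7840*1000 / 3.9604
T = 121400 N*m


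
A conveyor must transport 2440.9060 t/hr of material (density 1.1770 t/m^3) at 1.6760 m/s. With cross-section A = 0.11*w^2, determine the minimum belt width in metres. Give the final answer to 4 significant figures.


A_req = 2440.9060 / (1.6760 * 1.1770 * 3600) = 0.343715 m^2
w = sqrt(0.343715 / 0.11)
w = 1.768 m


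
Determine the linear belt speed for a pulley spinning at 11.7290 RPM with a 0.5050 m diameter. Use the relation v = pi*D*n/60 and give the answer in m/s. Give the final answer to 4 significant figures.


v = pi * 0.5050 * 11.7290 / 60
v = 0.3101 m/s


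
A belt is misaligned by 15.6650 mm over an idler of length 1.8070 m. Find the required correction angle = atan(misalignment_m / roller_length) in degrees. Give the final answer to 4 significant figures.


misalign_m = 15.6650 / 1000 = 0.015665 m
angle = atan(0.015665 / 1.8070)
angle = 0.4967 deg


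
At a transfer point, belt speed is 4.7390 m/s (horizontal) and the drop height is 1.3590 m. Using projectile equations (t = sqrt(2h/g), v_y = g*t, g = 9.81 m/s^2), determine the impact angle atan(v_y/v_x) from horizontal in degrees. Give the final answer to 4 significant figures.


t = sqrt(2*1.3590/9.81) = 0.526369 s
v_y = 9.81 * 0.526369 = 5.16368 m/s
angle = atan(5.16368 / 4.7390) = 47.46 deg


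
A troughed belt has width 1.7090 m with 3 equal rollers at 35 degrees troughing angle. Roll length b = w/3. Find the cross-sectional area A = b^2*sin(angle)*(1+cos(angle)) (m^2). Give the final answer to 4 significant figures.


b = 1.7090/3 = 0.569667 m
A = 0.569667^2 * sin(35 deg) * (1 + cos(35 deg))
A = 0.3386 m^2


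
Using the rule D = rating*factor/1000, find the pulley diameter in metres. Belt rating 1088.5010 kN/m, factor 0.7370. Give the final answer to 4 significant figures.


D = 1088.5010 * 0.7370 / 1000
D = 0.8022 m


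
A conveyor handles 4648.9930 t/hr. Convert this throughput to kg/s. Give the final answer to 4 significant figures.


m_dot = 4648.9930 * 1000 / 3600
m_dot = 1291 kg/s


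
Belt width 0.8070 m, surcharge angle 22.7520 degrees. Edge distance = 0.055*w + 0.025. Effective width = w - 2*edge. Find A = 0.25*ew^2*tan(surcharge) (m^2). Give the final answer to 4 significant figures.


edge = 0.055*0.8070 + 0.025 = 0.069385 m
ew = 0.8070 - 2*0.069385 = 0.66823 m
A = 0.25 * 0.66823^2 * tan(22.7520 deg)
A = 0.04682 m^2


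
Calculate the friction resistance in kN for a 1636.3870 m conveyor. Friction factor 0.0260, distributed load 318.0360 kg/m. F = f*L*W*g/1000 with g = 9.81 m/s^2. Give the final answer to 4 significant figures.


F = 0.0260 * 1636.3870 * 318.0360 * 9.81 / 1000
F = 132.7 kN


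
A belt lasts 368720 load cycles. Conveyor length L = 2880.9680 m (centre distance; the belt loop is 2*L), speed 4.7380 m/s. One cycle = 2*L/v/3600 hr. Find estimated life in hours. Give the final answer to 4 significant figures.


cycle_time = 2 * 2880.9680 / 4.7380 / 3600 = 0.337809 hr
life = 368720 * 0.337809 = 124600 hours


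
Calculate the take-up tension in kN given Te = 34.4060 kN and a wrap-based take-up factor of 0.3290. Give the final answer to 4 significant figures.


T_tu = 34.4060 * 0.3290
T_tu = 11.32 kN


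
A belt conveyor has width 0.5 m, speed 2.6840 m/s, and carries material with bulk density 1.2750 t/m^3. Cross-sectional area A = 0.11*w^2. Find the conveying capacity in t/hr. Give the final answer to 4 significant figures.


A = 0.11 * 0.5^2 = 0.0275 m^2
C = 0.0275 * 2.6840 * 1.2750 * 3600
C = 338.8 t/hr


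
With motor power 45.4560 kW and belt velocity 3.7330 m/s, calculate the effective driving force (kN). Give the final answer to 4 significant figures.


Te = P / v = 45.4560 / 3.7330
Te = 12.18 kN


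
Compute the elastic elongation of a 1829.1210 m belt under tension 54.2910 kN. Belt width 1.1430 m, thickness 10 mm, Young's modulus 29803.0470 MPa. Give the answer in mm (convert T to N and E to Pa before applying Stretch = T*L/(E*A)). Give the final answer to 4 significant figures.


A = 1.1430 * 0.01 = 0.01143 m^2
Stretch = 54.2910*1000 * 1829.1210 / (29803.0470e6 * 0.01143) * 1000
Stretch = 291.5 mm


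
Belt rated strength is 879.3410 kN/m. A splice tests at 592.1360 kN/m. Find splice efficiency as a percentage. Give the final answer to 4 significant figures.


Eff = 592.1360 / 879.3410 * 100
Eff = 67.34 %


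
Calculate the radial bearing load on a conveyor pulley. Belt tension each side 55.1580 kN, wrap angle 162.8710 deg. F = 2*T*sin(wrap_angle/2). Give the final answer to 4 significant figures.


F = 2 * 55.1580 * sin(162.8710/2 deg)
F = 109.1 kN


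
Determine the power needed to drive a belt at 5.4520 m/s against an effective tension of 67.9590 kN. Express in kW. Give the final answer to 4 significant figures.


P = Te * v = 67.9590 * 5.4520
P = 370.5 kW


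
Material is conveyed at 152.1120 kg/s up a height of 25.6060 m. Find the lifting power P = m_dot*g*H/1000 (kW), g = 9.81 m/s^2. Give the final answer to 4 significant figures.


P = 152.1120 * 9.81 * 25.6060 / 1000
P = 38.21 kW


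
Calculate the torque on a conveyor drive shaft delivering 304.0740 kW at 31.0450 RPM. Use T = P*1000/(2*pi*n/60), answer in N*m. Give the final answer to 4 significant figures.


omega = 2*pi*31.0450/60 = 3.25102 rad/s
T = 304.0740*1000 / 3.25102
T = 93530 N*m


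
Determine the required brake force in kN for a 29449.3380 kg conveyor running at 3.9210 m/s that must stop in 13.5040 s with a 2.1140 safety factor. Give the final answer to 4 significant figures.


F = 29449.3380 * 3.9210 / 13.5040 * 2.1140 / 1000
F = 18.08 kN


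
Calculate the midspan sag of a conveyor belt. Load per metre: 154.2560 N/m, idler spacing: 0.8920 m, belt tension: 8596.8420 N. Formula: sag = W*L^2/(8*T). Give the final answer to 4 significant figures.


sag = 154.2560 * 0.8920^2 / (8 * 8596.8420)
sag = 0.001785 m


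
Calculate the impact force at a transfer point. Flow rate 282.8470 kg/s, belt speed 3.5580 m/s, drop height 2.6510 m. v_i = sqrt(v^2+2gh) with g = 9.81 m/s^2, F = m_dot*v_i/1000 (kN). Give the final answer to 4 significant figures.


v_i = sqrt(3.5580^2 + 2*9.81*2.6510) = 8.04189 m/s
F = 282.8470 * 8.04189 / 1000
F = 2.275 kN


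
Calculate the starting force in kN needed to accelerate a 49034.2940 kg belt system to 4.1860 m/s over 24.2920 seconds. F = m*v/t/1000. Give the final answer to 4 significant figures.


F = 49034.2940 * 4.1860 / 24.2920 / 1000
F = 8.450 kN


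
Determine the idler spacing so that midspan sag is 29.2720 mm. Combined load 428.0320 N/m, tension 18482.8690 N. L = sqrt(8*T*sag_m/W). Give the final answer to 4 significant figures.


sag = 29.2720/1000 = 0.029272 m
L = sqrt(8 * 18482.8690 * 0.029272 / 428.0320)
L = 3.180 m


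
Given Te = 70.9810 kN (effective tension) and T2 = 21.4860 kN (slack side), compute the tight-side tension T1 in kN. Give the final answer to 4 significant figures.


T1 = Te + T2 = 70.9810 + 21.4860
T1 = 92.47 kN


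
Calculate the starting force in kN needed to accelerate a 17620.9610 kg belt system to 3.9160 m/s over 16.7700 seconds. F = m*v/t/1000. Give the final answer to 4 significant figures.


F = 17620.9610 * 3.9160 / 16.7700 / 1000
F = 4.115 kN


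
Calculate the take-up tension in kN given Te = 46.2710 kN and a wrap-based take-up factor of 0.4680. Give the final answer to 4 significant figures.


T_tu = 46.2710 * 0.4680
T_tu = 21.65 kN


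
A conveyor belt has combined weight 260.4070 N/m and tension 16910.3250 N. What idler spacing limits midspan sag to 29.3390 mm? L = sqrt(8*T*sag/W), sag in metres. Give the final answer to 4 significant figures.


sag = 29.3390/1000 = 0.029339 m
L = sqrt(8 * 16910.3250 * 0.029339 / 260.4070)
L = 3.904 m


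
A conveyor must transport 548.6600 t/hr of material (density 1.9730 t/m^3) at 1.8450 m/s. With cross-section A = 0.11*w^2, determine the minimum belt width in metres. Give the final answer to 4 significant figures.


A_req = 548.6600 / (1.8450 * 1.9730 * 3600) = 0.0418675 m^2
w = sqrt(0.0418675 / 0.11)
w = 0.6169 m


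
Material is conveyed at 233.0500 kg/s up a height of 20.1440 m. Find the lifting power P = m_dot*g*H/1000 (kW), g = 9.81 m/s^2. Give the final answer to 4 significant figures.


P = 233.0500 * 9.81 * 20.1440 / 1000
P = 46.05 kW


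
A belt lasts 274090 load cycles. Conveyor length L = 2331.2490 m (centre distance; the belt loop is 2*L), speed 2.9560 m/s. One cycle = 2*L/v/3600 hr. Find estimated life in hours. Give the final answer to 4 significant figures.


cycle_time = 2 * 2331.2490 / 2.9560 / 3600 = 0.438139 hr
life = 274090 * 0.438139 = 120100 hours


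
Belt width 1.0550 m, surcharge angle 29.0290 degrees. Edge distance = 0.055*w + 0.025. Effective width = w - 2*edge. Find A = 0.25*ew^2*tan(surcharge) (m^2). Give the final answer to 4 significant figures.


edge = 0.055*1.0550 + 0.025 = 0.083025 m
ew = 1.0550 - 2*0.083025 = 0.88895 m
A = 0.25 * 0.88895^2 * tan(29.0290 deg)
A = 0.1096 m^2


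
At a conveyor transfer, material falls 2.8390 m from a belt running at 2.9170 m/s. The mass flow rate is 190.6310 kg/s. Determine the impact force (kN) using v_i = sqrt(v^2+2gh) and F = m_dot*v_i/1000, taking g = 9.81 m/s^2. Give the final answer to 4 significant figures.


v_i = sqrt(2.9170^2 + 2*9.81*2.8390) = 8.01312 m/s
F = 190.6310 * 8.01312 / 1000
F = 1.528 kN


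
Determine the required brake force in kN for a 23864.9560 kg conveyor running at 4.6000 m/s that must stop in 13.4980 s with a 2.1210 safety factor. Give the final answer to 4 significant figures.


F = 23864.9560 * 4.6000 / 13.4980 * 2.1210 / 1000
F = 17.25 kN


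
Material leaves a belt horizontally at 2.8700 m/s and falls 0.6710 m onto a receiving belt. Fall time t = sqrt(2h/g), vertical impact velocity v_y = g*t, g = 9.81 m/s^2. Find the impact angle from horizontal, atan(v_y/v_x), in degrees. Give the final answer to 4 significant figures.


t = sqrt(2*0.6710/9.81) = 0.369864 s
v_y = 9.81 * 0.369864 = 3.62837 m/s
angle = atan(3.62837 / 2.8700) = 51.66 deg


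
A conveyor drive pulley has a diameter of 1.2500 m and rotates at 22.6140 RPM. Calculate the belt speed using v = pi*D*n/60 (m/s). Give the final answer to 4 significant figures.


v = pi * 1.2500 * 22.6140 / 60
v = 1.480 m/s


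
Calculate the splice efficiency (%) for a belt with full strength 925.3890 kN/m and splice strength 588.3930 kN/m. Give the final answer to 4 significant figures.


Eff = 588.3930 / 925.3890 * 100
Eff = 63.58 %


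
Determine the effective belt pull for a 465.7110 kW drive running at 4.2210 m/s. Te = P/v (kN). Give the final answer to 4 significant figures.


Te = P / v = 465.7110 / 4.2210
Te = 110.3 kN


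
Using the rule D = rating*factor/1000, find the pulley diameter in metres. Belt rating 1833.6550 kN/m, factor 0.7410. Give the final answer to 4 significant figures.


D = 1833.6550 * 0.7410 / 1000
D = 1.359 m


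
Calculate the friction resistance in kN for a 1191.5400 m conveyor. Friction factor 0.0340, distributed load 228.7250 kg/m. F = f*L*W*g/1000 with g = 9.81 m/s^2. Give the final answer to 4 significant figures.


F = 0.0340 * 1191.5400 * 228.7250 * 9.81 / 1000
F = 90.90 kN


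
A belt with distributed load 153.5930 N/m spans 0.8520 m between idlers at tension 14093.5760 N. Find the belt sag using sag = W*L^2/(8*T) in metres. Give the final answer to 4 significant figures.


sag = 153.5930 * 0.8520^2 / (8 * 14093.5760)
sag = 0.0009889 m


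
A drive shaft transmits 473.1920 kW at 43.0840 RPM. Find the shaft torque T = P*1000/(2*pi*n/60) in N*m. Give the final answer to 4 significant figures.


omega = 2*pi*43.0840/60 = 4.51175 rad/s
T = 473.1920*1000 / 4.51175
T = 104900 N*m


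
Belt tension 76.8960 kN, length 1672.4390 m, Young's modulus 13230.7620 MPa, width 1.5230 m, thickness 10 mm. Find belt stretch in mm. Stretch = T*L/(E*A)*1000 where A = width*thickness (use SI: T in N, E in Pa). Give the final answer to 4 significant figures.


A = 1.5230 * 0.01 = 0.01523 m^2
Stretch = 76.8960*1000 * 1672.4390 / (13230.7620e6 * 0.01523) * 1000
Stretch = 638.2 mm


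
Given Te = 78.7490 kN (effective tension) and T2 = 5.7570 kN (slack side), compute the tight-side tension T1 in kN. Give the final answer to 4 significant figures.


T1 = Te + T2 = 78.7490 + 5.7570
T1 = 84.51 kN


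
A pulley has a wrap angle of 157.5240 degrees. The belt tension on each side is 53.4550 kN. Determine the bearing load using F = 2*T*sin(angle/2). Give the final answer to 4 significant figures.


F = 2 * 53.4550 * sin(157.5240/2 deg)
F = 104.9 kN


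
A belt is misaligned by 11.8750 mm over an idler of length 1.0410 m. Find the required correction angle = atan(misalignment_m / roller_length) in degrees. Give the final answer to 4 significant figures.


misalign_m = 11.8750 / 1000 = 0.011875 m
angle = atan(0.011875 / 1.0410)
angle = 0.6536 deg


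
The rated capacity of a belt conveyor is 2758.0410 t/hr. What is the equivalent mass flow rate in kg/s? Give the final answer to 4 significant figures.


m_dot = 2758.0410 * 1000 / 3600
m_dot = 766.1 kg/s


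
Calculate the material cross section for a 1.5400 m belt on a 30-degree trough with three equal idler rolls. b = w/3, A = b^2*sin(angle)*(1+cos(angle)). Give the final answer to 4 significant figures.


b = 1.5400/3 = 0.513333 m
A = 0.513333^2 * sin(30 deg) * (1 + cos(30 deg))
A = 0.2459 m^2


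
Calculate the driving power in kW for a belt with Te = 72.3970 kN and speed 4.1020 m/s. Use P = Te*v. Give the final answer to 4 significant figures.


P = Te * v = 72.3970 * 4.1020
P = 297.0 kW


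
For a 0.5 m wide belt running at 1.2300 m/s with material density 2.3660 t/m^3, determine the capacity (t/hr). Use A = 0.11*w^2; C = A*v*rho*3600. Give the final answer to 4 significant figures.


A = 0.11 * 0.5^2 = 0.0275 m^2
C = 0.0275 * 1.2300 * 2.3660 * 3600
C = 288.1 t/hr


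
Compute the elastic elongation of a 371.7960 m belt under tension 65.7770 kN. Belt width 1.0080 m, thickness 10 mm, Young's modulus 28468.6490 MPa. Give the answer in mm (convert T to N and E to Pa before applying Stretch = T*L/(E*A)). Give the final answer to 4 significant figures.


A = 1.0080 * 0.01 = 0.01008 m^2
Stretch = 65.7770*1000 * 371.7960 / (28468.6490e6 * 0.01008) * 1000
Stretch = 85.22 mm


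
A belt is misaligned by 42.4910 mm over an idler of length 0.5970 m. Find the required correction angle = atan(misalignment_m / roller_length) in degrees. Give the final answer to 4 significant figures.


misalign_m = 42.4910 / 1000 = 0.042491 m
angle = atan(0.042491 / 0.5970)
angle = 4.071 deg


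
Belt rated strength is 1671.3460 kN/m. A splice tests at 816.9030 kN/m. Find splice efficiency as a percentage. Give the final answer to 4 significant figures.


Eff = 816.9030 / 1671.3460 * 100
Eff = 48.88 %


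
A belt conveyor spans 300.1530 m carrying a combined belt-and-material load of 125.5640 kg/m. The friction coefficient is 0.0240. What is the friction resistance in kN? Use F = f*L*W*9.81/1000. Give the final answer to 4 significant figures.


F = 0.0240 * 300.1530 * 125.5640 * 9.81 / 1000
F = 8.873 kN


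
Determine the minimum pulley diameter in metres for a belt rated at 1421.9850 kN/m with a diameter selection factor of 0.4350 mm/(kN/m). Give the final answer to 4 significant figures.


D = 1421.9850 * 0.4350 / 1000
D = 0.6186 m


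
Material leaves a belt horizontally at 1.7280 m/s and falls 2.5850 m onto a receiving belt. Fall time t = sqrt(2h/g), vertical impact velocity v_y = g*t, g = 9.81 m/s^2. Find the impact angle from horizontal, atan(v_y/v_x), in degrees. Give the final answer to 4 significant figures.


t = sqrt(2*2.5850/9.81) = 0.725957 s
v_y = 9.81 * 0.725957 = 7.12164 m/s
angle = atan(7.12164 / 1.7280) = 76.36 deg


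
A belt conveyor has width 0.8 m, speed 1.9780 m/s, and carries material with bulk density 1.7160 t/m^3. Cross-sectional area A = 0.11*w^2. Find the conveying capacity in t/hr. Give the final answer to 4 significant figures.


A = 0.11 * 0.8^2 = 0.0704 m^2
C = 0.0704 * 1.9780 * 1.7160 * 3600
C = 860.2 t/hr


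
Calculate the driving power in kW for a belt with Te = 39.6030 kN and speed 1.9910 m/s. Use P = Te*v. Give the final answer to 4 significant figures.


P = Te * v = 39.6030 * 1.9910
P = 78.85 kW


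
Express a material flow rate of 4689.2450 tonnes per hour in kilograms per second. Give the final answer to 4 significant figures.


m_dot = 4689.2450 * 1000 / 3600
m_dot = 1303 kg/s


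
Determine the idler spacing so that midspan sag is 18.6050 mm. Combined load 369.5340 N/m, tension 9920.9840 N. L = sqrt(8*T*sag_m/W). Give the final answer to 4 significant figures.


sag = 18.6050/1000 = 0.018605 m
L = sqrt(8 * 9920.9840 * 0.018605 / 369.5340)
L = 1.999 m


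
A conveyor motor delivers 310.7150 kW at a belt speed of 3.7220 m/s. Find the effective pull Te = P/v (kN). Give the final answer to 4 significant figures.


Te = P / v = 310.7150 / 3.7220
Te = 83.48 kN


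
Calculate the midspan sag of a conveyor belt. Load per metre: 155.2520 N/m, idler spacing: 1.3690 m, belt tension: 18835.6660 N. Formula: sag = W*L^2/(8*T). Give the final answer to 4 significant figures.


sag = 155.2520 * 1.3690^2 / (8 * 18835.6660)
sag = 0.001931 m


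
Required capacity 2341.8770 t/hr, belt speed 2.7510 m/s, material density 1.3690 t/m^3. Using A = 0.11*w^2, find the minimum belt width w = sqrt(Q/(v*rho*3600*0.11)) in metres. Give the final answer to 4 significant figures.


A_req = 2341.8770 / (2.7510 * 1.3690 * 3600) = 0.17273 m^2
w = sqrt(0.17273 / 0.11)
w = 1.253 m


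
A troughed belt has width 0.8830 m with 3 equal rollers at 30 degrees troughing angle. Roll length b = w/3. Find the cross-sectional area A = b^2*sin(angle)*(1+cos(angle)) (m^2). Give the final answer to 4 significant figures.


b = 0.8830/3 = 0.294333 m
A = 0.294333^2 * sin(30 deg) * (1 + cos(30 deg))
A = 0.08083 m^2


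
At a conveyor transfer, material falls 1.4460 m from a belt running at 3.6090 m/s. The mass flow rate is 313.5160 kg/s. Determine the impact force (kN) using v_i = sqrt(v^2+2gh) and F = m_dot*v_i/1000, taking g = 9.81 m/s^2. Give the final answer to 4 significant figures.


v_i = sqrt(3.6090^2 + 2*9.81*1.4460) = 6.43393 m/s
F = 313.5160 * 6.43393 / 1000
F = 2.017 kN


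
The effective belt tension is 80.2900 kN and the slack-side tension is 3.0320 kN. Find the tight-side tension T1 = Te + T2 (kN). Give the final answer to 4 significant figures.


T1 = Te + T2 = 80.2900 + 3.0320
T1 = 83.32 kN


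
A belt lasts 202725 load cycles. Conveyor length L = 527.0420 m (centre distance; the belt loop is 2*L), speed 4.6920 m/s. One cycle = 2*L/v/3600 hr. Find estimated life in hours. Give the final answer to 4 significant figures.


cycle_time = 2 * 527.0420 / 4.6920 / 3600 = 0.0624043 hr
life = 202725 * 0.0624043 = 12650 hours


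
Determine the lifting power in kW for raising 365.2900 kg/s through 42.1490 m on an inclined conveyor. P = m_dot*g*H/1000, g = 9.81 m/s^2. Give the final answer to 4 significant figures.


P = 365.2900 * 9.81 * 42.1490 / 1000
P = 151.0 kW


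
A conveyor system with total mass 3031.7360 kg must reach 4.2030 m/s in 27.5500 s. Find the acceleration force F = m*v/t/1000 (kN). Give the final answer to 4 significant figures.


F = 3031.7360 * 4.2030 / 27.5500 / 1000
F = 0.4625 kN


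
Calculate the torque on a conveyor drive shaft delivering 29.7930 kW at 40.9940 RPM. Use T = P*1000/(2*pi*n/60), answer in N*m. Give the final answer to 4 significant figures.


omega = 2*pi*40.9940/60 = 4.29288 rad/s
T = 29.7930*1000 / 4.29288
T = 6940 N*m


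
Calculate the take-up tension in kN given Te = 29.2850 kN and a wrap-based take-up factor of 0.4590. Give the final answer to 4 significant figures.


T_tu = 29.2850 * 0.4590
T_tu = 13.44 kN


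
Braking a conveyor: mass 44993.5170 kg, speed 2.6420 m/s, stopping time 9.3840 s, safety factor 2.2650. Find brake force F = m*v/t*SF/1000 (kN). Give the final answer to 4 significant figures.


F = 44993.5170 * 2.6420 / 9.3840 * 2.2650 / 1000
F = 28.69 kN


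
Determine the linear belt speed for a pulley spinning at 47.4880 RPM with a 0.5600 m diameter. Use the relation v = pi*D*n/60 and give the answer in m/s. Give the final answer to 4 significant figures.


v = pi * 0.5600 * 47.4880 / 60
v = 1.392 m/s


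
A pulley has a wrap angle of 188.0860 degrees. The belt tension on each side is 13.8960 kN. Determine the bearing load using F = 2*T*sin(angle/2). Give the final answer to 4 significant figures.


F = 2 * 13.8960 * sin(188.0860/2 deg)
F = 27.72 kN


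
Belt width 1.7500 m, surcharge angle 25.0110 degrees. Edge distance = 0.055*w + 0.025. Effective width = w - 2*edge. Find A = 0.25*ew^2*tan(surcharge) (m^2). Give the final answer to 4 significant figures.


edge = 0.055*1.7500 + 0.025 = 0.12125 m
ew = 1.7500 - 2*0.12125 = 1.5075 m
A = 0.25 * 1.5075^2 * tan(25.0110 deg)
A = 0.2651 m^2


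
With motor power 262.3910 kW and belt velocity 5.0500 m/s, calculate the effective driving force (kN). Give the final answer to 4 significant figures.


Te = P / v = 262.3910 / 5.0500
Te = 51.96 kN


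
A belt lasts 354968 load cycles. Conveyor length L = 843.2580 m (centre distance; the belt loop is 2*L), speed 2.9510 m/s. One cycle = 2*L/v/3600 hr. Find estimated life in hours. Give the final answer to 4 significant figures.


cycle_time = 2 * 843.2580 / 2.9510 / 3600 = 0.158752 hr
life = 354968 * 0.158752 = 56350 hours


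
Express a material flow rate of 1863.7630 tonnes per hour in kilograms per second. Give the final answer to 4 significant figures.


m_dot = 1863.7630 * 1000 / 3600
m_dot = 517.7 kg/s


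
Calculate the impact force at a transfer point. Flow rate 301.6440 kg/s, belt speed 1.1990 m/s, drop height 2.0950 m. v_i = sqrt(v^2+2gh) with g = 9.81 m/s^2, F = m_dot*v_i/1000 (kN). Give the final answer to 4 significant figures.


v_i = sqrt(1.1990^2 + 2*9.81*2.0950) = 6.52238 m/s
F = 301.6440 * 6.52238 / 1000
F = 1.967 kN


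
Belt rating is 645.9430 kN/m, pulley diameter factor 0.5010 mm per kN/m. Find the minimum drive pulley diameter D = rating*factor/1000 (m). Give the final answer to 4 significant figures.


D = 645.9430 * 0.5010 / 1000
D = 0.3236 m


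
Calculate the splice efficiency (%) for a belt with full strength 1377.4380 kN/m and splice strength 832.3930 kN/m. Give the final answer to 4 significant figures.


Eff = 832.3930 / 1377.4380 * 100
Eff = 60.43 %


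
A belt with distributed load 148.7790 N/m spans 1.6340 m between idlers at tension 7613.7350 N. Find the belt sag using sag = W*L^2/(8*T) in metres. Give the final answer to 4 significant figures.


sag = 148.7790 * 1.6340^2 / (8 * 7613.7350)
sag = 0.006522 m


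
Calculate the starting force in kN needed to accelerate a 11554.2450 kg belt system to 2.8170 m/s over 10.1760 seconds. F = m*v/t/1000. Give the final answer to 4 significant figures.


F = 11554.2450 * 2.8170 / 10.1760 / 1000
F = 3.199 kN


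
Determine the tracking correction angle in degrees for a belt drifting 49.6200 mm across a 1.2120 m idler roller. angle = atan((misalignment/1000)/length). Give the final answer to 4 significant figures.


misalign_m = 49.6200 / 1000 = 0.049620 m
angle = atan(0.049620 / 1.2120)
angle = 2.344 deg


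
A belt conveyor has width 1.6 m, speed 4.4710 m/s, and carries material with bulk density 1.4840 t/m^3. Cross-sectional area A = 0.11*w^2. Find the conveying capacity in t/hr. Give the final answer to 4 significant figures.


A = 0.11 * 1.6^2 = 0.2816 m^2
C = 0.2816 * 4.4710 * 1.4840 * 3600
C = 6726 t/hr


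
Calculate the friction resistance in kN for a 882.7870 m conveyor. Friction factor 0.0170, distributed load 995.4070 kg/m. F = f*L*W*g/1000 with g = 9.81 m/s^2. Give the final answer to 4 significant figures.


F = 0.0170 * 882.7870 * 995.4070 * 9.81 / 1000
F = 146.5 kN


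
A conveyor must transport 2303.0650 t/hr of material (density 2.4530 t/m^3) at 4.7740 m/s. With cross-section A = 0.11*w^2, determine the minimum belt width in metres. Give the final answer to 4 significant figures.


A_req = 2303.0650 / (4.7740 * 2.4530 * 3600) = 0.0546291 m^2
w = sqrt(0.0546291 / 0.11)
w = 0.7047 m


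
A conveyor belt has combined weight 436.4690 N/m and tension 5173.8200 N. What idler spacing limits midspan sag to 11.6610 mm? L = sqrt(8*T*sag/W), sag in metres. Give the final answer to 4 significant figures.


sag = 11.6610/1000 = 0.011661 m
L = sqrt(8 * 5173.8200 * 0.011661 / 436.4690)
L = 1.052 m


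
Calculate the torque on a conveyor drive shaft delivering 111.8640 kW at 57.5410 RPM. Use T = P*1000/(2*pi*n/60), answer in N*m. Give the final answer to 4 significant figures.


omega = 2*pi*57.5410/60 = 6.02568 rad/s
T = 111.8640*1000 / 6.02568
T = 18560 N*m


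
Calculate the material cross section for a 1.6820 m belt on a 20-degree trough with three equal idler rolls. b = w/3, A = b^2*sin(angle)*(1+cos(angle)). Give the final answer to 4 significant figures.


b = 1.6820/3 = 0.560667 m
A = 0.560667^2 * sin(20 deg) * (1 + cos(20 deg))
A = 0.2085 m^2


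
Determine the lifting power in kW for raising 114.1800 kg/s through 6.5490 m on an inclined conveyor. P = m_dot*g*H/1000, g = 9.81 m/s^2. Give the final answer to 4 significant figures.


P = 114.1800 * 9.81 * 6.5490 / 1000
P = 7.336 kW


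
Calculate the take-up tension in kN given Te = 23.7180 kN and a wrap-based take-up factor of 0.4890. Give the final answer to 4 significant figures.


T_tu = 23.7180 * 0.4890
T_tu = 11.60 kN


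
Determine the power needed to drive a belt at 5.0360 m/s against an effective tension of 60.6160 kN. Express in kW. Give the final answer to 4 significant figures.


P = Te * v = 60.6160 * 5.0360
P = 305.3 kW


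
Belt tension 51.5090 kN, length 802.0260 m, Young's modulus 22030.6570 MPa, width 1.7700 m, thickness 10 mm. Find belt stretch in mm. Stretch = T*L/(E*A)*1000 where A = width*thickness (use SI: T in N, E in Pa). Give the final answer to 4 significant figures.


A = 1.7700 * 0.01 = 0.01770 m^2
Stretch = 51.5090*1000 * 802.0260 / (22030.6570e6 * 0.01770) * 1000
Stretch = 105.9 mm


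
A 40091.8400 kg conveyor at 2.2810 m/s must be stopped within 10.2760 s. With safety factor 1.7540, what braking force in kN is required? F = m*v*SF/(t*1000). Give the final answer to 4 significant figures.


F = 40091.8400 * 2.2810 / 10.2760 * 1.7540 / 1000
F = 15.61 kN


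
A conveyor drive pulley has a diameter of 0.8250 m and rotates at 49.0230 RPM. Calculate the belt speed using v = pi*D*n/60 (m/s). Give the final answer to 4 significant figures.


v = pi * 0.8250 * 49.0230 / 60
v = 2.118 m/s


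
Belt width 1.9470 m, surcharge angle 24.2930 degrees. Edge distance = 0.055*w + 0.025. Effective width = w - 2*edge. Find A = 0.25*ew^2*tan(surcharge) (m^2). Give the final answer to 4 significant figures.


edge = 0.055*1.9470 + 0.025 = 0.132085 m
ew = 1.9470 - 2*0.132085 = 1.68283 m
A = 0.25 * 1.68283^2 * tan(24.2930 deg)
A = 0.3196 m^2


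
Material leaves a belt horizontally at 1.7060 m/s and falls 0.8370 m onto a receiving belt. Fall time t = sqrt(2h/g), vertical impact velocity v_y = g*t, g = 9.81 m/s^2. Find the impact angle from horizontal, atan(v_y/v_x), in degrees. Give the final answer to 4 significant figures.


t = sqrt(2*0.8370/9.81) = 0.413089 s
v_y = 9.81 * 0.413089 = 4.0524 m/s
angle = atan(4.0524 / 1.7060) = 67.17 deg


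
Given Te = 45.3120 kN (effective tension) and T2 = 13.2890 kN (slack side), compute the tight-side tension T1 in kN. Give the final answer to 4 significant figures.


T1 = Te + T2 = 45.3120 + 13.2890
T1 = 58.60 kN


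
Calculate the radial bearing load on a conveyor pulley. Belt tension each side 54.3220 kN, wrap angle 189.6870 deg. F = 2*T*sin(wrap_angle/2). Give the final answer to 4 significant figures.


F = 2 * 54.3220 * sin(189.6870/2 deg)
F = 108.3 kN


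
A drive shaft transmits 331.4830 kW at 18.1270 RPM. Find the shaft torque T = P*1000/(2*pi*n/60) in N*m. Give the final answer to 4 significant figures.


omega = 2*pi*18.1270/60 = 1.89826 rad/s
T = 331.4830*1000 / 1.89826
T = 174600 N*m


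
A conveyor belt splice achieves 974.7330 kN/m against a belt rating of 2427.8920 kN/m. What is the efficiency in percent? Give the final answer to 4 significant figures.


Eff = 974.7330 / 2427.8920 * 100
Eff = 40.15 %


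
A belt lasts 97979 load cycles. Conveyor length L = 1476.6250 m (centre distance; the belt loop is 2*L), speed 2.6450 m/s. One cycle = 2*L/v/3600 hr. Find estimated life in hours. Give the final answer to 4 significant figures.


cycle_time = 2 * 1476.6250 / 2.6450 / 3600 = 0.31015 hr
life = 97979 * 0.31015 = 30390 hours


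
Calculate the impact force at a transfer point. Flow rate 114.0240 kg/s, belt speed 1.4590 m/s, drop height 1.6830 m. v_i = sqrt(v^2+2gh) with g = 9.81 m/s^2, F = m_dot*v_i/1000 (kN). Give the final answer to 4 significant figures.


v_i = sqrt(1.4590^2 + 2*9.81*1.6830) = 5.92867 m/s
F = 114.0240 * 5.92867 / 1000
F = 0.6760 kN


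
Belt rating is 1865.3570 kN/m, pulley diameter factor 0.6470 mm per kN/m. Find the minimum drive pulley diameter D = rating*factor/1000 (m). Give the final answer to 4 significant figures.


D = 1865.3570 * 0.6470 / 1000
D = 1.207 m


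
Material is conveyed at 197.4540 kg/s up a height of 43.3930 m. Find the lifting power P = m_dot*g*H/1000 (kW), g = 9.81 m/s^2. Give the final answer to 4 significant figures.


P = 197.4540 * 9.81 * 43.3930 / 1000
P = 84.05 kW


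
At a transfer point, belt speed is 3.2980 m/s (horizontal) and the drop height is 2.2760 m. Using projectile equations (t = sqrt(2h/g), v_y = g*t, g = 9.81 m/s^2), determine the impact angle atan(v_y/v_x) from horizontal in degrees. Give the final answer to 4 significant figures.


t = sqrt(2*2.2760/9.81) = 0.681187 s
v_y = 9.81 * 0.681187 = 6.68244 m/s
angle = atan(6.68244 / 3.2980) = 63.73 deg


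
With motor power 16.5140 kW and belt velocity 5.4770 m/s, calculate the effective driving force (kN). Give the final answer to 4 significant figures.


Te = P / v = 16.5140 / 5.4770
Te = 3.015 kN


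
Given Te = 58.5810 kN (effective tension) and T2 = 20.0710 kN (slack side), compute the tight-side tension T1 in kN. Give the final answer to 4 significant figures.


T1 = Te + T2 = 58.5810 + 20.0710
T1 = 78.65 kN


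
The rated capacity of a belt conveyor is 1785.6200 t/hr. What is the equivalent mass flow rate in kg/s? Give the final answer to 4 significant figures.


m_dot = 1785.6200 * 1000 / 3600
m_dot = 496.0 kg/s


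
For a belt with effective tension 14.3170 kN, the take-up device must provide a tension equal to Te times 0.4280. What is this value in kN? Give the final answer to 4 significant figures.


T_tu = 14.3170 * 0.4280
T_tu = 6.128 kN


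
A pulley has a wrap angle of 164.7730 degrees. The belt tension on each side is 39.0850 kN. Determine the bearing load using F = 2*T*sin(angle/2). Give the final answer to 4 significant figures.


F = 2 * 39.0850 * sin(164.7730/2 deg)
F = 77.48 kN


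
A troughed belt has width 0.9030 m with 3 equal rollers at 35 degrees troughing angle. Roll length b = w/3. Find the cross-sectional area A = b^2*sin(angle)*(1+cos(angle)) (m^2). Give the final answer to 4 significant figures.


b = 0.9030/3 = 0.301 m
A = 0.301^2 * sin(35 deg) * (1 + cos(35 deg))
A = 0.09454 m^2


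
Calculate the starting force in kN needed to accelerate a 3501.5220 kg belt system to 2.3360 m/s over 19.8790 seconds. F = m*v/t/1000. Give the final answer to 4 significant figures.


F = 3501.5220 * 2.3360 / 19.8790 / 1000
F = 0.4115 kN
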